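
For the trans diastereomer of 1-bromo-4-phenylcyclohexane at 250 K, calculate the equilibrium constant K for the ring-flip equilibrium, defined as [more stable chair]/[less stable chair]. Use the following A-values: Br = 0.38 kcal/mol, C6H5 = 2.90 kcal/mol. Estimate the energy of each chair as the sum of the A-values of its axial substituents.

K ≈ 737

C1 and C4 have opposite parity, so for the trans isomer the two substituents are e,e in one chair and a,a in the other.
Chair I (bromo axial, phenyl axial): E = 3.28 kcal/mol; chair II (bromo equatorial, phenyl equatorial): E = 0.00 kcal/mol.
ΔG = 3.28 kcal/mol between the two chairs.
K = exp(ΔG/RT) with R = 1.987×10⁻³ kcal mol⁻¹ K⁻¹ and T = 250 K gives K ≈ 737.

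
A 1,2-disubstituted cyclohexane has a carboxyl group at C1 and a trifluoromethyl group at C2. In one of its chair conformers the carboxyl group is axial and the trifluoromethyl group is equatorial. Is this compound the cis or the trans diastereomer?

cis

C1 and C2 have opposite parity, so their axial bonds point in opposite directions.
With opposite-parity carbons, two substituents on the same face are one axial and one equatorial; opposite faces give both axial or both equatorial.
Here the groups are axial/equatorial → same face → cis.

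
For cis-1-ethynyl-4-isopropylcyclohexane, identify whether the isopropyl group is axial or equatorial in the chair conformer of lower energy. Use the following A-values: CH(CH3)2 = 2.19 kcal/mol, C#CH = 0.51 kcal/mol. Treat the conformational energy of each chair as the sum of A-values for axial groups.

equatorial

C1 and C4 have opposite parity, so for the cis isomer the two substituents are one axial and one equatorial in each chair.
Chair I (isopropyl axial, ethynyl equatorial): E = 2.19 kcal/mol.
Chair II (isopropyl equatorial, ethynyl axial): E = 0.51 kcal/mol.
Chair II is the more stable (lower-energy) conformer, and in that chair the isopropyl group is equatorial.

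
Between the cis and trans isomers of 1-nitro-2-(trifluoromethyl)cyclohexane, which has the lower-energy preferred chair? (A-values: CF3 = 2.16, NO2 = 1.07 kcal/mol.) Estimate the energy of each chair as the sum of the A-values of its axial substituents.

At 1,2 positions (parity opposite): cis → (a,e or e,a); trans → (e,e or a,a).
Best chair for cis: E = 1.07 kcal/mol; best chair for trans: E = 0.00 kcal/mol.
The trans isomer is lower by 1.07 kcal/mol.

trans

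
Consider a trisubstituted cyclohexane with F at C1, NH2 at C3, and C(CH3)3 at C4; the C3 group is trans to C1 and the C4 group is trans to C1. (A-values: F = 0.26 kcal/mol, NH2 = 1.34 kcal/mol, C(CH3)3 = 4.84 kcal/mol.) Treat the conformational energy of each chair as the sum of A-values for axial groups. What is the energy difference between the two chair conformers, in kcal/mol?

3.76 kcal/mol

Chair I (fluoro axial, amino equatorial, tert-butyl axial): E = 5.10 kcal/mol.
Chair II (fluoro equatorial, amino axial, tert-butyl equatorial): E = 1.34 kcal/mol.
ΔE = 5.10 − 1.34 = 3.76 kcal/mol; chair II is more stable.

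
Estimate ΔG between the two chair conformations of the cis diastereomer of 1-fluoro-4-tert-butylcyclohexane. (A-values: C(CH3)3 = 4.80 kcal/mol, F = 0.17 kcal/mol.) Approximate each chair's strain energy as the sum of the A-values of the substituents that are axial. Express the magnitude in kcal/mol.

4.63 kcal/mol

C1 and C4 have opposite parity, so for the cis isomer the two substituents are one axial and one equatorial in each chair.
Chair I (tert-butyl axial, fluoro equatorial): E = 4.80 kcal/mol.
Chair II (tert-butyl equatorial, fluoro axial): E = 0.17 kcal/mol.
ΔE = 4.80 − 0.17 = 4.63 kcal/mol; chair II is more stable.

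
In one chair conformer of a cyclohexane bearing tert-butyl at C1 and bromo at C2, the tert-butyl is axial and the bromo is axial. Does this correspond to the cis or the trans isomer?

C1 and C2 have opposite parity, so their axial bonds point in opposite directions.
With opposite-parity carbons, two substituents on the same face are one axial and one equatorial; opposite faces give both axial or both equatorial.
Here the groups are axial/axial → opposite face → trans.

trans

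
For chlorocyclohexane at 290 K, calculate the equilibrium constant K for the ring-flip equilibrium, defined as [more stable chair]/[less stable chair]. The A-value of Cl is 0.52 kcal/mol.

K ≈ 2.47

One chair has the chloro group axial (E = 0.52 kcal/mol) and the other has it equatorial (E = 0).
ΔG = 0.52 kcal/mol between the two chairs.
K = exp(ΔG/RT) with R = 1.987×10⁻³ kcal mol⁻¹ K⁻¹ and T = 290 K gives K ≈ 2.47.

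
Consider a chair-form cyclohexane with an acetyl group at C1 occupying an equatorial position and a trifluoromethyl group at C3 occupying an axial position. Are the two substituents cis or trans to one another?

trans

C1 and C3 have the same parity, so their axial bonds point in the same direction.
With same-parity carbons, two substituents on the same face are both axial or both equatorial; opposite faces give one of each.
Here the groups are equatorial/axial → opposite face → trans.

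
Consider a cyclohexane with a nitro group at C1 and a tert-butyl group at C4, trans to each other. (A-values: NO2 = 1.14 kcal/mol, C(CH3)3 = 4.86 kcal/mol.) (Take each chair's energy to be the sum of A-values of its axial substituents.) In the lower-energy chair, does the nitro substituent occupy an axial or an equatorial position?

equatorial

C1 and C4 have opposite parity, so for the trans isomer the two substituents are e,e in one chair and a,a in the other.
Chair I (nitro axial, tert-butyl axial): E = 6.00 kcal/mol.
Chair II (nitro equatorial, tert-butyl equatorial): E = 0.00 kcal/mol.
Chair II is the more stable (lower-energy) conformer, and in that chair the nitro group is equatorial.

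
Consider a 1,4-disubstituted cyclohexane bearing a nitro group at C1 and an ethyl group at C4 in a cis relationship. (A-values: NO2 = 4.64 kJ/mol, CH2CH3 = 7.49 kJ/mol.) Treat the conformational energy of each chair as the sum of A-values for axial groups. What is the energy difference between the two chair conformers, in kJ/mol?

2.85 kJ/mol

C1 and C4 have opposite parity, so for the cis isomer the two substituents are one axial and one equatorial in each chair.
Chair I (nitro axial, ethyl equatorial): E = 4.64 kJ/mol.
Chair II (nitro equatorial, ethyl axial): E = 7.49 kJ/mol.
ΔE = 7.49 − 4.64 = 2.85 kJ/mol; chair I is more stable.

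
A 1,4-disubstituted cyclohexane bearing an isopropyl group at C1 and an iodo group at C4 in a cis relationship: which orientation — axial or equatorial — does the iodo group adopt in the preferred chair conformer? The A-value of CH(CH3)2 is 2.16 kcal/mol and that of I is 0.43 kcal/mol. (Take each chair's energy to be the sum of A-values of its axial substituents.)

axial

C1 and C4 have opposite parity, so for the cis isomer the two substituents are one axial and one equatorial in each chair.
Chair I (isopropyl axial, iodo equatorial): E = 2.16 kcal/mol.
Chair II (isopropyl equatorial, iodo axial): E = 0.43 kcal/mol.
Chair II is the more stable (lower-energy) conformer, and in that chair the iodo group is axial.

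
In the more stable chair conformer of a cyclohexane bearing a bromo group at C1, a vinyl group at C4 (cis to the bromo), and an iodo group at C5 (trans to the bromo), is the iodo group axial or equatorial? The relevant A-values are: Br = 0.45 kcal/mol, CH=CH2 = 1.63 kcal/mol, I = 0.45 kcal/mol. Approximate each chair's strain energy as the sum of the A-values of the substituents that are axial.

Chair I (bromo axial, vinyl equatorial, iodo equatorial): E = 0.45 kcal/mol.
Chair II (bromo equatorial, vinyl axial, iodo axial): E = 2.08 kcal/mol.
Chair I is the more stable (lower-energy) conformer, and in that chair the iodo group is equatorial.

equatorial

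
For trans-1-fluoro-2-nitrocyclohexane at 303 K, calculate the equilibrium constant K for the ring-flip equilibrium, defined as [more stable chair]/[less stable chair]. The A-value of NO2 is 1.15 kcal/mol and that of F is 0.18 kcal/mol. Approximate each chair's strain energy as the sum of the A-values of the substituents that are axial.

C1 and C2 have opposite parity, so for the trans isomer the two substituents are e,e in one chair and a,a in the other.
Chair I (nitro axial, fluoro axial): E = 1.33 kcal/mol; chair II (nitro equatorial, fluoro equatorial): E = 0.00 kcal/mol.
ΔG = 1.33 kcal/mol between the two chairs.
K = exp(ΔG/RT) with R = 1.987×10⁻³ kcal mol⁻¹ K⁻¹ and T = 303 K gives K ≈ 9.11.

K ≈ 9.11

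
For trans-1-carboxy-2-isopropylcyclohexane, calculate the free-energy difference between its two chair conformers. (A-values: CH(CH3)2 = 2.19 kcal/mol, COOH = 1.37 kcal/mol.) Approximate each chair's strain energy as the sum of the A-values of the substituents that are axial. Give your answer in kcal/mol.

C1 and C2 have opposite parity, so for the trans isomer the two substituents are e,e in one chair and a,a in the other.
Chair I (isopropyl axial, carboxyl axial): E = 3.56 kcal/mol.
Chair II (isopropyl equatorial, carboxyl equatorial): E = 0.00 kcal/mol.
ΔE = 3.56 − 0.00 = 3.56 kcal/mol; chair II is more stable.

3.56 kcal/mol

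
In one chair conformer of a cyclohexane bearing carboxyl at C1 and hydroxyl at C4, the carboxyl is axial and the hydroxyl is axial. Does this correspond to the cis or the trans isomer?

C1 and C4 have opposite parity, so their axial bonds point in opposite directions.
With opposite-parity carbons, two substituents on the same face are one axial and one equatorial; opposite faces give both axial or both equatorial.
Here the groups are axial/axial → opposite face → trans.

trans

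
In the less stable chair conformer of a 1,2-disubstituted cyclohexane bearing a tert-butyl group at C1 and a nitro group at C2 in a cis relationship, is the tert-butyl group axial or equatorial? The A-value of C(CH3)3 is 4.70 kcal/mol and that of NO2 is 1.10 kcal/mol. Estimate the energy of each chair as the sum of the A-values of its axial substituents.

axial

C1 and C2 have opposite parity, so for the cis isomer the two substituents are one axial and one equatorial in each chair.
Chair I (tert-butyl axial, nitro equatorial): E = 4.70 kcal/mol.
Chair II (tert-butyl equatorial, nitro axial): E = 1.10 kcal/mol.
Chair I is the less stable (higher-energy) conformer, and in that chair the tert-butyl group is axial.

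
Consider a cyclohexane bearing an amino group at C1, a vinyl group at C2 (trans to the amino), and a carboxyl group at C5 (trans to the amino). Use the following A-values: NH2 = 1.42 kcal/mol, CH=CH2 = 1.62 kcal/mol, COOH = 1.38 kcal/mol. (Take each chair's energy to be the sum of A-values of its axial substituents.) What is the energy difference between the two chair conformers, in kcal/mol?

Chair I (amino axial, vinyl axial, carboxyl equatorial): E = 3.04 kcal/mol.
Chair II (amino equatorial, vinyl equatorial, carboxyl axial): E = 1.38 kcal/mol.
ΔE = 3.04 − 1.38 = 1.66 kcal/mol; chair II is more stable.

1.66 kcal/mol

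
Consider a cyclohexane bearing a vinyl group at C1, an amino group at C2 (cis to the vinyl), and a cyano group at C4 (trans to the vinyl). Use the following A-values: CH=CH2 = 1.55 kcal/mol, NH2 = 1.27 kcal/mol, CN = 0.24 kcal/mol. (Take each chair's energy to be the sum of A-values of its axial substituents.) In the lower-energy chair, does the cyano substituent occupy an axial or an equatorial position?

equatorial

Chair I (vinyl axial, amino equatorial, cyano axial): E = 1.79 kcal/mol.
Chair II (vinyl equatorial, amino axial, cyano equatorial): E = 1.27 kcal/mol.
Chair II is the more stable (lower-energy) conformer, and in that chair the cyano group is equatorial.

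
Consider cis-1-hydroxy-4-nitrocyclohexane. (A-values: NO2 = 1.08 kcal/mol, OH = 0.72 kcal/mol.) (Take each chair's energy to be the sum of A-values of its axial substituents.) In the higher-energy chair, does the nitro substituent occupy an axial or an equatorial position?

C1 and C4 have opposite parity, so for the cis isomer the two substituents are one axial and one equatorial in each chair.
Chair I (nitro axial, hydroxyl equatorial): E = 1.08 kcal/mol.
Chair II (nitro equatorial, hydroxyl axial): E = 0.72 kcal/mol.
Chair I is the less stable (higher-energy) conformer, and in that chair the nitro group is axial.

axial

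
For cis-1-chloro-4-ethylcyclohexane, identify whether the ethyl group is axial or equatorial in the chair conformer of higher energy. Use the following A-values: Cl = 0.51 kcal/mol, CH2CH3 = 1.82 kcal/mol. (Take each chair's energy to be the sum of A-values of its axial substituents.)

axial

C1 and C4 have opposite parity, so for the cis isomer the two substituents are one axial and one equatorial in each chair.
Chair I (chloro axial, ethyl equatorial): E = 0.51 kcal/mol.
Chair II (chloro equatorial, ethyl axial): E = 1.82 kcal/mol.
Chair II is the less stable (higher-energy) conformer, and in that chair the ethyl group is axial.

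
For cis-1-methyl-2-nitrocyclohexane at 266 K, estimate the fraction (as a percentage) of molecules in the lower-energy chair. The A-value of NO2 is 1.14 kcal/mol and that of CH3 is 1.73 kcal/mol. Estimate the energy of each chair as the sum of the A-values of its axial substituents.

75.3%

C1 and C2 have opposite parity, so for the cis isomer the two substituents are one axial and one equatorial in each chair.
Chair I (nitro axial, methyl equatorial): E = 1.14 kcal/mol; chair II (nitro equatorial, methyl axial): E = 1.73 kcal/mol.
ΔG = 0.59 kcal/mol between the two chairs.
K = exp(ΔG/RT) with R = 1.987×10⁻³ kcal mol⁻¹ K⁻¹ and T = 266 K gives K ≈ 3.05.
Fraction in the lower-energy chair = K/(K+1) = 75.3%.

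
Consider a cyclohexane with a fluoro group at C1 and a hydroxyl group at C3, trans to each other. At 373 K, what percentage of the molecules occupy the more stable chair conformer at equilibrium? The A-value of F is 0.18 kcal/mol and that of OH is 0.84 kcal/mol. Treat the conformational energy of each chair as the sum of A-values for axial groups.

C1 and C3 have the same parity, so for the trans isomer the two substituents are one axial and one equatorial in each chair.
Chair I (fluoro axial, hydroxyl equatorial): E = 0.18 kcal/mol; chair II (fluoro equatorial, hydroxyl axial): E = 0.84 kcal/mol.
ΔG = 0.66 kcal/mol between the two chairs.
K = exp(ΔG/RT) with R = 1.987×10⁻³ kcal mol⁻¹ K⁻¹ and T = 373 K gives K ≈ 2.44.
Fraction in the lower-energy chair = K/(K+1) = 70.9%.

70.9%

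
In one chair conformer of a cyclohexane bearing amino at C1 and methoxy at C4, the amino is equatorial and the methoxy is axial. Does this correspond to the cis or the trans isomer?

cis

C1 and C4 have opposite parity, so their axial bonds point in opposite directions.
With opposite-parity carbons, two substituents on the same face are one axial and one equatorial; opposite faces give both axial or both equatorial.
Here the groups are equatorial/axial → same face → cis.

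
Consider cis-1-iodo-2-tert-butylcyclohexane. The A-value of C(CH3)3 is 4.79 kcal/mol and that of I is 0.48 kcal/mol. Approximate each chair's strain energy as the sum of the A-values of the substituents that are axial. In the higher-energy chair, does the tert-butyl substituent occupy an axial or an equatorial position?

axial

C1 and C2 have opposite parity, so for the cis isomer the two substituents are one axial and one equatorial in each chair.
Chair I (tert-butyl axial, iodo equatorial): E = 4.79 kcal/mol.
Chair II (tert-butyl equatorial, iodo axial): E = 0.48 kcal/mol.
Chair I is the less stable (higher-energy) conformer, and in that chair the tert-butyl group is axial.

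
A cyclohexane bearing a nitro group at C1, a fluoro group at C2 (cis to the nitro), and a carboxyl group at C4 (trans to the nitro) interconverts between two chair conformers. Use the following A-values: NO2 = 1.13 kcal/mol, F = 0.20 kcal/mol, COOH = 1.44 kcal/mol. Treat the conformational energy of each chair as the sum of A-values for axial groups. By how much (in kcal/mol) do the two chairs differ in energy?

2.37 kcal/mol

Chair I (nitro axial, fluoro equatorial, carboxyl axial): E = 2.57 kcal/mol.
Chair II (nitro equatorial, fluoro axial, carboxyl equatorial): E = 0.20 kcal/mol.
ΔE = 2.57 − 0.20 = 2.37 kcal/mol; chair II is more stable.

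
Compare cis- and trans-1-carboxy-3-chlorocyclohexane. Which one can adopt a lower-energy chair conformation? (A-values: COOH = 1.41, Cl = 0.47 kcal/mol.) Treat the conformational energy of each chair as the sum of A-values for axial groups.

At 1,3 positions (parity same): cis → (e,e or a,a); trans → (a,e or e,a).
Best chair for cis: E = 0.00 kcal/mol; best chair for trans: E = 0.47 kcal/mol.
The cis isomer is lower by 0.47 kcal/mol.

cis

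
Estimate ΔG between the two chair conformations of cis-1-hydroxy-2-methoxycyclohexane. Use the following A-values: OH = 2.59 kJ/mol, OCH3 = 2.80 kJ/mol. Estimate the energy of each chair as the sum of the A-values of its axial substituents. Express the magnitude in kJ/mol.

C1 and C2 have opposite parity, so for the cis isomer the two substituents are one axial and one equatorial in each chair.
Chair I (hydroxyl axial, methoxy equatorial): E = 2.59 kJ/mol.
Chair II (hydroxyl equatorial, methoxy axial): E = 2.80 kJ/mol.
ΔE = 2.80 − 2.59 = 0.21 kJ/mol; chair I is more stable.

0.21 kJ/mol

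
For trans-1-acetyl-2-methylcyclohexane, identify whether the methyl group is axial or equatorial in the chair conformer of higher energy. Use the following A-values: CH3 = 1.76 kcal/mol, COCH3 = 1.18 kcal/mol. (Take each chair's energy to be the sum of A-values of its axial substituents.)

axial

C1 and C2 have opposite parity, so for the trans isomer the two substituents are e,e in one chair and a,a in the other.
Chair I (methyl axial, acetyl axial): E = 2.94 kcal/mol.
Chair II (methyl equatorial, acetyl equatorial): E = 0.00 kcal/mol.
Chair I is the less stable (higher-energy) conformer, and in that chair the methyl group is axial.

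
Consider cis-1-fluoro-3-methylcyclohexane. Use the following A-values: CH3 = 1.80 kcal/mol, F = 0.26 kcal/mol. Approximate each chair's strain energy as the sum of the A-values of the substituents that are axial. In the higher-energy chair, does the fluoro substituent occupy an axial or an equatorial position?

C1 and C3 have the same parity, so for the cis isomer the two substituents are e,e in one chair and a,a in the other.
Chair I (methyl axial, fluoro axial): E = 2.06 kcal/mol.
Chair II (methyl equatorial, fluoro equatorial): E = 0.00 kcal/mol.
Chair I is the less stable (higher-energy) conformer, and in that chair the fluoro group is axial.

axial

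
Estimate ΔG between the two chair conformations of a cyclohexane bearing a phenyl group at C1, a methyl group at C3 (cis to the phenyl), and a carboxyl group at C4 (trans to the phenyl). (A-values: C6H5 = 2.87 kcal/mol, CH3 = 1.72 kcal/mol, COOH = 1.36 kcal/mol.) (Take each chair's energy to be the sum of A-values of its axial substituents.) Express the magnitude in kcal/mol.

Chair I (phenyl axial, methyl axial, carboxyl axial): E = 5.95 kcal/mol.
Chair II (phenyl equatorial, methyl equatorial, carboxyl equatorial): E = 0.00 kcal/mol.
ΔE = 5.95 − 0.00 = 5.95 kcal/mol; chair II is more stable.

5.95 kcal/mol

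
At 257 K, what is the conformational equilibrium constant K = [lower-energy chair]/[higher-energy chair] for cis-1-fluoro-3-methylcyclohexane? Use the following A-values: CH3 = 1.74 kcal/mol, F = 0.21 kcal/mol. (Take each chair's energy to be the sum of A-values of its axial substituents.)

C1 and C3 have the same parity, so for the cis isomer the two substituents are e,e in one chair and a,a in the other.
Chair I (methyl axial, fluoro axial): E = 1.95 kcal/mol; chair II (methyl equatorial, fluoro equatorial): E = 0.00 kcal/mol.
ΔG = 1.95 kcal/mol between the two chairs.
K = exp(ΔG/RT) with R = 1.987×10⁻³ kcal mol⁻¹ K⁻¹ and T = 257 K gives K ≈ 45.5.

K ≈ 45.5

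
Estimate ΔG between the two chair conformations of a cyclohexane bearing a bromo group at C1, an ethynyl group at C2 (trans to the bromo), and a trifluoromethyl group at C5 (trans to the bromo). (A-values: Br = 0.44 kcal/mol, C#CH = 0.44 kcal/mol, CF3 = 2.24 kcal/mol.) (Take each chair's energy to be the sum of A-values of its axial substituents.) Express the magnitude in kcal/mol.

1.36 kcal/mol

Chair I (bromo axial, ethynyl axial, trifluoromethyl equatorial): E = 0.88 kcal/mol.
Chair II (bromo equatorial, ethynyl equatorial, trifluoromethyl axial): E = 2.24 kcal/mol.
ΔE = 2.24 − 0.88 = 1.36 kcal/mol; chair I is more stable.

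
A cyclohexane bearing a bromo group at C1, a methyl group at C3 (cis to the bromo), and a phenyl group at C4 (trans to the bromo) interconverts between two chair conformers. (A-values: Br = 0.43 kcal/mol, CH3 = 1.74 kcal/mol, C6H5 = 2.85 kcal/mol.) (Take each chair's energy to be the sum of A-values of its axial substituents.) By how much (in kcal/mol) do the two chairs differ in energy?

Chair I (bromo axial, methyl axial, phenyl axial): E = 5.02 kcal/mol.
Chair II (bromo equatorial, methyl equatorial, phenyl equatorial): E = 0.00 kcal/mol.
ΔE = 5.02 − 0.00 = 5.02 kcal/mol; chair II is more stable.

5.02 kcal/mol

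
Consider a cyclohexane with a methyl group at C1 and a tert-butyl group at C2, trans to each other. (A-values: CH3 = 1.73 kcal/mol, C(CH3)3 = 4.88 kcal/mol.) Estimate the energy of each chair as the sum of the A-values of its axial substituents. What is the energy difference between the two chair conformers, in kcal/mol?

6.61 kcal/mol

C1 and C2 have opposite parity, so for the trans isomer the two substituents are e,e in one chair and a,a in the other.
Chair I (methyl axial, tert-butyl axial): E = 6.61 kcal/mol.
Chair II (methyl equatorial, tert-butyl equatorial): E = 0.00 kcal/mol.
ΔE = 6.61 − 0.00 = 6.61 kcal/mol; chair II is more stable.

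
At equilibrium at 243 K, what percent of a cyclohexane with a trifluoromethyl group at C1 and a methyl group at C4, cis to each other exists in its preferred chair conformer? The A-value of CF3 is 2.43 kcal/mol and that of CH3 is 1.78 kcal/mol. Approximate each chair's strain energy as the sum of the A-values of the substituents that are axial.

C1 and C4 have opposite parity, so for the cis isomer the two substituents are one axial and one equatorial in each chair.
Chair I (trifluoromethyl axial, methyl equatorial): E = 2.43 kcal/mol; chair II (trifluoromethyl equatorial, methyl axial): E = 1.78 kcal/mol.
ΔG = 0.65 kcal/mol between the two chairs.
K = exp(ΔG/RT) with R = 1.987×10⁻³ kcal mol⁻¹ K⁻¹ and T = 243 K gives K ≈ 3.84.
Fraction in the lower-energy chair = K/(K+1) = 79.4%.

79.4%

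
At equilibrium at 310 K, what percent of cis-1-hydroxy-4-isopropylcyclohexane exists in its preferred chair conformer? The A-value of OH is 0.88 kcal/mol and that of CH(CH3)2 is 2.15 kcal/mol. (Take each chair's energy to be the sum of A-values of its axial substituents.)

C1 and C4 have opposite parity, so for the cis isomer the two substituents are one axial and one equatorial in each chair.
Chair I (hydroxyl axial, isopropyl equatorial): E = 0.88 kcal/mol; chair II (hydroxyl equatorial, isopropyl axial): E = 2.15 kcal/mol.
ΔG = 1.27 kcal/mol between the two chairs.
K = exp(ΔG/RT) with R = 1.987×10⁻³ kcal mol⁻¹ K⁻¹ and T = 310 K gives K ≈ 7.86.
Fraction in the lower-energy chair = K/(K+1) = 88.7%.

88.7%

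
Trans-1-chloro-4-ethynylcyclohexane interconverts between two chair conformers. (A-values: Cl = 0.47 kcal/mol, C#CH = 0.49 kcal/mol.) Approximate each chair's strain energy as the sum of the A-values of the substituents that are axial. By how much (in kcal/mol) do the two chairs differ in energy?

C1 and C4 have opposite parity, so for the trans isomer the two substituents are e,e in one chair and a,a in the other.
Chair I (chloro axial, ethynyl axial): E = 0.96 kcal/mol.
Chair II (chloro equatorial, ethynyl equatorial): E = 0.00 kcal/mol.
ΔE = 0.96 − 0.00 = 0.96 kcal/mol; chair II is more stable.

0.96 kcal/mol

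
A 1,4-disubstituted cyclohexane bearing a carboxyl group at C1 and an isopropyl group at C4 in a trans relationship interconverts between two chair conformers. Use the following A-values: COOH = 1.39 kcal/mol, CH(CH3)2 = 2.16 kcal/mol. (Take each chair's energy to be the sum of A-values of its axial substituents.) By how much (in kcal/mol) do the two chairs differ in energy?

C1 and C4 have opposite parity, so for the trans isomer the two substituents are e,e in one chair and a,a in the other.
Chair I (carboxyl axial, isopropyl axial): E = 3.55 kcal/mol.
Chair II (carboxyl equatorial, isopropyl equatorial): E = 0.00 kcal/mol.
ΔE = 3.55 − 0.00 = 3.55 kcal/mol; chair II is more stable.

3.55 kcal/mol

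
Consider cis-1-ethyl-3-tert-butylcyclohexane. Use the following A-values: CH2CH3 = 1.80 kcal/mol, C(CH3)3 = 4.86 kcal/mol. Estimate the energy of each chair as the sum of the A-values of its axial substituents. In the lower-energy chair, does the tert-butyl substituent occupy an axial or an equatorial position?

equatorial

C1 and C3 have the same parity, so for the cis isomer the two substituents are e,e in one chair and a,a in the other.
Chair I (ethyl axial, tert-butyl axial): E = 6.66 kcal/mol.
Chair II (ethyl equatorial, tert-butyl equatorial): E = 0.00 kcal/mol.
Chair II is the more stable (lower-energy) conformer, and in that chair the tert-butyl group is equatorial.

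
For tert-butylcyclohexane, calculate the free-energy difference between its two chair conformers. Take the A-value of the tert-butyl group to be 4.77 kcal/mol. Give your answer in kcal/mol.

A monosubstituted cyclohexane has one chair with the tert-butyl group axial (E = A = 4.77 kcal/mol) and one with it equatorial (E = 0).
ΔE = 4.77 − 0 = 4.77 kcal/mol.

4.77 kcal/mol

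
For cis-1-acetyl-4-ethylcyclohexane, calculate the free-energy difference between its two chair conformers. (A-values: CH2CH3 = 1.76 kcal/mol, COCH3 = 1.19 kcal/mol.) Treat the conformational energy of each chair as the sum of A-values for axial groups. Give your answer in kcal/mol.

C1 and C4 have opposite parity, so for the cis isomer the two substituents are one axial and one equatorial in each chair.
Chair I (ethyl axial, acetyl equatorial): E = 1.76 kcal/mol.
Chair II (ethyl equatorial, acetyl axial): E = 1.19 kcal/mol.
ΔE = 1.76 − 1.19 = 0.57 kcal/mol; chair II is more stable.

0.57 kcal/mol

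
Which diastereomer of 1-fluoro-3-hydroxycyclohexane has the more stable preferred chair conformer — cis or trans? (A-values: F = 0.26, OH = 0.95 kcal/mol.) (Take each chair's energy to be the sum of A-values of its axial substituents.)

cis

At 1,3 positions (parity same): cis → (e,e or a,a); trans → (a,e or e,a).
Best chair for cis: E = 0.00 kcal/mol; best chair for trans: E = 0.26 kcal/mol.
The cis isomer is lower by 0.26 kcal/mol.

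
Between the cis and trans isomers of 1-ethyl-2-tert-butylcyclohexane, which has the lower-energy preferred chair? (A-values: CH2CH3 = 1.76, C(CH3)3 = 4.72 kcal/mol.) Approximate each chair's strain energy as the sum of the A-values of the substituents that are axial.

trans

At 1,2 positions (parity opposite): cis → (a,e or e,a); trans → (e,e or a,a).
Best chair for cis: E = 1.76 kcal/mol; best chair for trans: E = 0.00 kcal/mol.
The trans isomer is lower by 1.76 kcal/mol.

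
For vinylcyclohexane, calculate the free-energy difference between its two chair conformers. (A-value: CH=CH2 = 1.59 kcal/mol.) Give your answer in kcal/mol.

A monosubstituted cyclohexane has one chair with the vinyl group axial (E = A = 1.59 kcal/mol) and one with it equatorial (E = 0).
ΔE = 1.59 − 0 = 1.59 kcal/mol.

1.59 kcal/mol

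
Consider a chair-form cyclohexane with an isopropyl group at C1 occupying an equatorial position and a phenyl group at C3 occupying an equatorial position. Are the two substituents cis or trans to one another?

C1 and C3 have the same parity, so their axial bonds point in the same direction.
With same-parity carbons, two substituents on the same face are both axial or both equatorial; opposite faces give one of each.
Here the groups are equatorial/equatorial → same face → cis.

cis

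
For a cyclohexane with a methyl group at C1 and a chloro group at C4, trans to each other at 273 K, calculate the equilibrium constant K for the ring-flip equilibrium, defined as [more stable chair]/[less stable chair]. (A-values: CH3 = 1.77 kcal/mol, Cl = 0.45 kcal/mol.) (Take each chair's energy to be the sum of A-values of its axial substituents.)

K ≈ 59.9

C1 and C4 have opposite parity, so for the trans isomer the two substituents are e,e in one chair and a,a in the other.
Chair I (methyl axial, chloro axial): E = 2.22 kcal/mol; chair II (methyl equatorial, chloro equatorial): E = 0.00 kcal/mol.
ΔG = 2.22 kcal/mol between the two chairs.
K = exp(ΔG/RT) with R = 1.987×10⁻³ kcal mol⁻¹ K⁻¹ and T = 273 K gives K ≈ 59.9.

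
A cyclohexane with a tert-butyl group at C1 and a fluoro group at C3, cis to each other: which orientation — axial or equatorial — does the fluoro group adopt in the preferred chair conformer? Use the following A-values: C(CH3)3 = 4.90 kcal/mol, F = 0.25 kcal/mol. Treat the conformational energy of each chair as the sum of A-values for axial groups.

C1 and C3 have the same parity, so for the cis isomer the two substituents are e,e in one chair and a,a in the other.
Chair I (tert-butyl axial, fluoro axial): E = 5.15 kcal/mol.
Chair II (tert-butyl equatorial, fluoro equatorial): E = 0.00 kcal/mol.
Chair II is the more stable (lower-energy) conformer, and in that chair the fluoro group is equatorial.

equatorial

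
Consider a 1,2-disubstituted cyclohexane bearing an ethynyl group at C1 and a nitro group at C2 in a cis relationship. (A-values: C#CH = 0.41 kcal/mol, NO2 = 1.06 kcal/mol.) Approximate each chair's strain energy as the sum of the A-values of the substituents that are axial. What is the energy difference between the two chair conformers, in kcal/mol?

0.65 kcal/mol

C1 and C2 have opposite parity, so for the cis isomer the two substituents are one axial and one equatorial in each chair.
Chair I (ethynyl axial, nitro equatorial): E = 0.41 kcal/mol.
Chair II (ethynyl equatorial, nitro axial): E = 1.06 kcal/mol.
ΔE = 1.06 − 0.41 = 0.65 kcal/mol; chair I is more stable.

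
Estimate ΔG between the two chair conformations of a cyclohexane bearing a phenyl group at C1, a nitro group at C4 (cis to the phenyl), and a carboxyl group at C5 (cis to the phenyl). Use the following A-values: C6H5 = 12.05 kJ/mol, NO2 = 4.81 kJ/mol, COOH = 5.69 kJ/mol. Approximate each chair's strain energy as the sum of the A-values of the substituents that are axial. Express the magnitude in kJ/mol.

12.93 kJ/mol

Chair I (phenyl axial, nitro equatorial, carboxyl axial): E = 17.74 kJ/mol.
Chair II (phenyl equatorial, nitro axial, carboxyl equatorial): E = 4.81 kJ/mol.
ΔE = 17.74 − 4.81 = 12.93 kJ/mol; chair II is more stable.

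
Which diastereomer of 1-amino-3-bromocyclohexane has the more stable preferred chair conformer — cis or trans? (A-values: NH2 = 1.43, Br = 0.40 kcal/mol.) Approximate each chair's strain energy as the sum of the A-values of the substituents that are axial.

cis

At 1,3 positions (parity same): cis → (e,e or a,a); trans → (a,e or e,a).
Best chair for cis: E = 0.00 kcal/mol; best chair for trans: E = 0.40 kcal/mol.
The cis isomer is lower by 0.40 kcal/mol.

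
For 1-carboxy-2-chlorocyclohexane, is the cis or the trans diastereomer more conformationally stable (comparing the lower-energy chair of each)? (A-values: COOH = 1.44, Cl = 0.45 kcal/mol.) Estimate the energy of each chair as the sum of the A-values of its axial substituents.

At 1,2 positions (parity opposite): cis → (a,e or e,a); trans → (e,e or a,a).
Best chair for cis: E = 0.45 kcal/mol; best chair for trans: E = 0.00 kcal/mol.
The trans isomer is lower by 0.45 kcal/mol.

trans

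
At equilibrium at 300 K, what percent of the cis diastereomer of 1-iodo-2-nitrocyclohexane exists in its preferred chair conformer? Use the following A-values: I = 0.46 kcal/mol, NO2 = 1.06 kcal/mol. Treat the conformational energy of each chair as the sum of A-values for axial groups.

73.2%

C1 and C2 have opposite parity, so for the cis isomer the two substituents are one axial and one equatorial in each chair.
Chair I (iodo axial, nitro equatorial): E = 0.46 kcal/mol; chair II (iodo equatorial, nitro axial): E = 1.06 kcal/mol.
ΔG = 0.60 kcal/mol between the two chairs.
K = exp(ΔG/RT) with R = 1.987×10⁻³ kcal mol⁻¹ K⁻¹ and T = 300 K gives K ≈ 2.74.
Fraction in the lower-energy chair = K/(K+1) = 73.2%.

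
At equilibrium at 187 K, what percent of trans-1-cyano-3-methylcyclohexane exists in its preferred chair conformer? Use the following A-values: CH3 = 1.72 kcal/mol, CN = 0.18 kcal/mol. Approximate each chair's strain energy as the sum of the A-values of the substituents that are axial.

C1 and C3 have the same parity, so for the trans isomer the two substituents are one axial and one equatorial in each chair.
Chair I (methyl axial, cyano equatorial): E = 1.72 kcal/mol; chair II (methyl equatorial, cyano axial): E = 0.18 kcal/mol.
ΔG = 1.54 kcal/mol between the two chairs.
K = exp(ΔG/RT) with R = 1.987×10⁻³ kcal mol⁻¹ K⁻¹ and T = 187 K gives K ≈ 63.1.
Fraction in the lower-energy chair = K/(K+1) = 98.4%.

98.4%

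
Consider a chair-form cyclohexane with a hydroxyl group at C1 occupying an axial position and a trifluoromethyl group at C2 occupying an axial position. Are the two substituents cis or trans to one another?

trans

C1 and C2 have opposite parity, so their axial bonds point in opposite directions.
With opposite-parity carbons, two substituents on the same face are one axial and one equatorial; opposite faces give both axial or both equatorial.
Here the groups are axial/axial → opposite face → trans.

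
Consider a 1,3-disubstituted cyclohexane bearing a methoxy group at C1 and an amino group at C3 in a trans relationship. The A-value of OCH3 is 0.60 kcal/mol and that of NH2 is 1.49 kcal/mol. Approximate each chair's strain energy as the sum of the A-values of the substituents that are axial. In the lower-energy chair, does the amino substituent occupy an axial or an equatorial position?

equatorial

C1 and C3 have the same parity, so for the trans isomer the two substituents are one axial and one equatorial in each chair.
Chair I (methoxy axial, amino equatorial): E = 0.60 kcal/mol.
Chair II (methoxy equatorial, amino axial): E = 1.49 kcal/mol.
Chair I is the more stable (lower-energy) conformer, and in that chair the amino group is equatorial.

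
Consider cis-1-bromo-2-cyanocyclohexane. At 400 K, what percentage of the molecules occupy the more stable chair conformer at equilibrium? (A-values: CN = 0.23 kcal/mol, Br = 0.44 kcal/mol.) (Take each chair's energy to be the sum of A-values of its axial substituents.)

C1 and C2 have opposite parity, so for the cis isomer the two substituents are one axial and one equatorial in each chair.
Chair I (cyano axial, bromo equatorial): E = 0.23 kcal/mol; chair II (cyano equatorial, bromo axial): E = 0.44 kcal/mol.
ΔG = 0.21 kcal/mol between the two chairs.
K = exp(ΔG/RT) with R = 1.987×10⁻³ kcal mol⁻¹ K⁻¹ and T = 400 K gives K ≈ 1.3.
Fraction in the lower-energy chair = K/(K+1) = 56.6%.

56.6%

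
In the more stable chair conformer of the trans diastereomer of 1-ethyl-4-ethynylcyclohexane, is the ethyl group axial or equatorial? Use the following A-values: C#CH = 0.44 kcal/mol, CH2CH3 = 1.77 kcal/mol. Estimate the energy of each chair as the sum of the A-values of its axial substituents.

equatorial

C1 and C4 have opposite parity, so for the trans isomer the two substituents are e,e in one chair and a,a in the other.
Chair I (ethynyl axial, ethyl axial): E = 2.21 kcal/mol.
Chair II (ethynyl equatorial, ethyl equatorial): E = 0.00 kcal/mol.
Chair II is the more stable (lower-energy) conformer, and in that chair the ethyl group is equatorial.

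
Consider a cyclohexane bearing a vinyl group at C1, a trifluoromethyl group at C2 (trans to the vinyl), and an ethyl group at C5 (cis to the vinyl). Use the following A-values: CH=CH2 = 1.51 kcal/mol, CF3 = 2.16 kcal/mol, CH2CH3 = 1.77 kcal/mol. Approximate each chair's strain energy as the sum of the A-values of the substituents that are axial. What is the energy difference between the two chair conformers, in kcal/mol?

Chair I (vinyl axial, trifluoromethyl axial, ethyl axial): E = 5.44 kcal/mol.
Chair II (vinyl equatorial, trifluoromethyl equatorial, ethyl equatorial): E = 0.00 kcal/mol.
ΔE = 5.44 − 0.00 = 5.44 kcal/mol; chair II is more stable.

5.44 kcal/mol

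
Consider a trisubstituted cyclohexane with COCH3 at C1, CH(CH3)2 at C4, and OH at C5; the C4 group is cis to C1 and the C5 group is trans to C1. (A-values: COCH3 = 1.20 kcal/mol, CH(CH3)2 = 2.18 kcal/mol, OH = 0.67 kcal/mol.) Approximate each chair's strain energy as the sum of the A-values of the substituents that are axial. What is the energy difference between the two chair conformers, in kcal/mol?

1.65 kcal/mol

Chair I (acetyl axial, isopropyl equatorial, hydroxyl equatorial): E = 1.20 kcal/mol.
Chair II (acetyl equatorial, isopropyl axial, hydroxyl axial): E = 2.85 kcal/mol.
ΔE = 2.85 − 1.20 = 1.65 kcal/mol; chair I is more stable.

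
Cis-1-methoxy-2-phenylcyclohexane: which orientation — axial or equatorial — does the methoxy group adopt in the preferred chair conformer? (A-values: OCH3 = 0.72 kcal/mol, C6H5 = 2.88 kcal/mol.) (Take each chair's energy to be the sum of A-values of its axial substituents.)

C1 and C2 have opposite parity, so for the cis isomer the two substituents are one axial and one equatorial in each chair.
Chair I (methoxy axial, phenyl equatorial): E = 0.72 kcal/mol.
Chair II (methoxy equatorial, phenyl axial): E = 2.88 kcal/mol.
Chair I is the more stable (lower-energy) conformer, and in that chair the methoxy group is axial.

axial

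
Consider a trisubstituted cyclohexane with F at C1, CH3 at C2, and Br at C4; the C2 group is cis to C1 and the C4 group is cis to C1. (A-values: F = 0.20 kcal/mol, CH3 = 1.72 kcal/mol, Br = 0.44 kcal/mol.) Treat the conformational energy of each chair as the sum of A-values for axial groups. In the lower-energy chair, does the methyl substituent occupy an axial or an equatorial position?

Chair I (fluoro axial, methyl equatorial, bromo equatorial): E = 0.20 kcal/mol.
Chair II (fluoro equatorial, methyl axial, bromo axial): E = 2.16 kcal/mol.
Chair I is the more stable (lower-energy) conformer, and in that chair the methyl group is equatorial.

equatorial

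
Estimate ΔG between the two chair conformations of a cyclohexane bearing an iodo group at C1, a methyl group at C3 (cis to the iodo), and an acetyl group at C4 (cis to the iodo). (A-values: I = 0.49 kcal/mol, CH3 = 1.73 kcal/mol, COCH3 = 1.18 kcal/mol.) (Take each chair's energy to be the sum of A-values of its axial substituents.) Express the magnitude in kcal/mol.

1.04 kcal/mol

Chair I (iodo axial, methyl axial, acetyl equatorial): E = 2.22 kcal/mol.
Chair II (iodo equatorial, methyl equatorial, acetyl axial): E = 1.18 kcal/mol.
ΔE = 2.22 − 1.18 = 1.04 kcal/mol; chair II is more stable.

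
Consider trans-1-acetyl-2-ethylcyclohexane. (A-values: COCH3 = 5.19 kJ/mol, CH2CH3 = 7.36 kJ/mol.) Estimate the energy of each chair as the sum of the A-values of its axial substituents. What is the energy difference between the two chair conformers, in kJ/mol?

C1 and C2 have opposite parity, so for the trans isomer the two substituents are e,e in one chair and a,a in the other.
Chair I (acetyl axial, ethyl axial): E = 12.55 kJ/mol.
Chair II (acetyl equatorial, ethyl equatorial): E = 0.00 kJ/mol.
ΔE = 12.55 − 0.00 = 12.55 kJ/mol; chair II is more stable.

12.55 kJ/mol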